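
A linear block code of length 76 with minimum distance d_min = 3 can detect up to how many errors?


Detection capability = d_min - 1 = 3 - 1 = 2

2 errors


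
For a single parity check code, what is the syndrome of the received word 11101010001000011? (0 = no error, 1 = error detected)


Syndrome = XOR of all bits = 1 XOR 1 XOR 1 XOR 0 XOR 1 XOR 0 XOR 1 XOR 0 XOR 0 XOR 0 XOR 1 XOR 0 XOR 0 XOR 0 XOR 0 XOR 1 XOR 1 = 0

0


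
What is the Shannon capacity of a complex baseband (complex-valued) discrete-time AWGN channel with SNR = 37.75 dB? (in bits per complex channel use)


SNR_linear = 10^(37.75/10) = 5956.6214; C = log2(1 + SNR_linear) = log2(1 + 5956.6214) = 12.5405

12.5405 bits/channel use


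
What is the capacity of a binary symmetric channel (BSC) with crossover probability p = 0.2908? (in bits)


H(p) = -p*log2(p) - (1-p)*log2(1-p) = -0.2908*log2(0.2908) - 0.7092*log2(0.7092) = 0.518177 + 0.351576 = 0.8698. C = 1 - H(p) = 1 - 0.8698 = 0.1302

0.1302 bits


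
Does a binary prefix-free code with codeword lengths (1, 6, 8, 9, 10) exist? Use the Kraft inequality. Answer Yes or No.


Kraft sum = sum(2^(-l_i)) = 0.5225, need <= 1. Result: satisfied (a binary prefix-free code with these lengths exists)

Yes


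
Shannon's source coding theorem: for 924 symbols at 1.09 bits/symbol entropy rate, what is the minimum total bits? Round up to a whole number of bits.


Minimum bits >= n * H = 924 * 1.09 = 1007.16, rounded up to a whole number of bits = 1008

1008 bits


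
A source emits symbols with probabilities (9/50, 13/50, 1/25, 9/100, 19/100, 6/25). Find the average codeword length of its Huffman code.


Huffman construction (repeatedly merge the two least-probable nodes; each merge adds 1 bit to every symbol beneath it): 1/25 + 9/100 = 13/100; 13/100 + 9/50 = 31/100; 19/100 + 6/25 = 43/100; 13/50 + 31/100 = 57/100; 43/100 + 57/100 = 1. Resulting codeword lengths (in the order the probabilities were given): (3, 2, 4, 4, 2, 2). L_avg = sum(p_i * l_i) = 9/50*3 + 13/50*2 + 1/25*4 + 9/100*4 + 19/100*2 + 6/25*2 = 61/25 = 2.44

2.44 bits


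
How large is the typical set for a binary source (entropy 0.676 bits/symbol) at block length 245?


log2|A_typical| = nH = 245 * 0.676 = 165.62, so |A_typical| ~ 2^165.62 = 7.188e+49

7.188e+49


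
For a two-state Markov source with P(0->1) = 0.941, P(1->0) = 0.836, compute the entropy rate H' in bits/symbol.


Stationary distribution: pi_0 = p10/(p01+p10) = 0.4705, pi_1 = 0.5295. Entropy rate H' = pi_0*H(p01) + pi_1*H(p10) = 0.4705*0.3235 + 0.5295*0.6438 = 0.4931

0.4931 bits/symbol


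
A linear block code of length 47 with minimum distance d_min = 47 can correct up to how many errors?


Correction capability = floor((d-1)/2) = floor((47-1)/2) = 23

23 errors


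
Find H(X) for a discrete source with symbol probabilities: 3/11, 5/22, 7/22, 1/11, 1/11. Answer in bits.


H = -sum(p_i * log2(p_i)). Terms: -(3/11)*log2(3/11) = 0.511219; -(5/22)*log2(5/22) = 0.485796; -(7/22)*log2(7/22) = 0.525661; -(1/11)*log2(1/11) = 0.314494; -(1/11)*log2(1/11) = 0.314494. H = 0.511219 + 0.485796 + 0.525661 + 0.314494 + 0.314494 = 2.1517

2.1517 bits


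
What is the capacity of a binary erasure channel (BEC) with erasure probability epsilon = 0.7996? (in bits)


C = 1 - epsilon = 1 - 0.7996 = 0.2004

0.2004 bits


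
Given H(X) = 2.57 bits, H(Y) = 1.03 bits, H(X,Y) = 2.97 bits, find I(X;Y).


I(X;Y) = H(X) + H(Y) - H(X,Y) = 2.57 + 1.03 - 2.97 = 0.63

0.63 bits


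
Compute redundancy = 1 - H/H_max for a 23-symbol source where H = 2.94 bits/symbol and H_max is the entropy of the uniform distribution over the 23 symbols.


H_max = log2(K) = log2(23) = 4.5236 bits/symbol. Redundancy = 1 - H/H_max = 1 - 2.94/4.5236 = 1 - 0.6499 = 0.3501

0.3501


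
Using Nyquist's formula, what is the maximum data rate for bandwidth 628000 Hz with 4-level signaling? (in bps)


Rate = 2 * B * log2(M) = 2 * 628000 * 2.0 = 2512000.0

2512000.0 bps


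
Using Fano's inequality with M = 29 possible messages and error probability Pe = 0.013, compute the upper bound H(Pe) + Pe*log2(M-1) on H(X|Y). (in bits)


H(Pe) = -Pe*log2(Pe) - (1-Pe)*log2(1-Pe) = -0.013*log2(0.013) - 0.987*log2(0.987) = 0.081449 + 0.018633 = 0.1001. Pe*log2(M-1) = 0.013*log2(28) = 0.062496. Bound = H(Pe) + Pe*log2(M-1) = 0.081449 + 0.018633 + 0.062496 = 0.1626

0.1626 bits


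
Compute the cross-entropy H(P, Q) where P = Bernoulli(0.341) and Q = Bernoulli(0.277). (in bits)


H(P,Q) = -p*log2(q) - (1-p)*log2(1-q). -0.341*log2(0.277) = 0.631546; -0.659*log2(0.723) = 0.308367. H(P,Q) = 0.631546 + 0.308367 = 0.9399

0.9399 bits


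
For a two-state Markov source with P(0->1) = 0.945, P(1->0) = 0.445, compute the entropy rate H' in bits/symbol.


Stationary distribution: pi_0 = p10/(p01+p10) = 0.3201, pi_1 = 0.6799. Entropy rate H' = pi_0*H(p01) + pi_1*H(p10) = 0.3201*0.3073 + 0.6799*0.9913 = 0.7723

0.7723 bits/symbol


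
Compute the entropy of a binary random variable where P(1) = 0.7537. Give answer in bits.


H = -p*log2(p) - (1-p)*log2(1-p). -0.7537*log2(0.7537) = 0.307463; -0.2463*log2(0.2463) = 0.497898. H = 0.307463 + 0.497898 = 0.8054

0.8054 bits


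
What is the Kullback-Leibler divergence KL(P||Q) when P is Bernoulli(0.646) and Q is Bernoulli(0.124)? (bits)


KL = p*log2(p/q) + (1-p)*log2((1-p)/(1-q)) = 0.646*log2(0.646/0.124) + 0.354*log2(0.354/0.876) = 1.0755

1.0755 bits


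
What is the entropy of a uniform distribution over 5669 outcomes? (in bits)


H = log2(n) = log2(5669) = 12.4689

12.4689 bits


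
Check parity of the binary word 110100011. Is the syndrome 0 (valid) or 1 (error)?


Syndrome = XOR of all bits = 1 XOR 1 XOR 0 XOR 1 XOR 0 XOR 0 XOR 0 XOR 1 XOR 1 = 1

1


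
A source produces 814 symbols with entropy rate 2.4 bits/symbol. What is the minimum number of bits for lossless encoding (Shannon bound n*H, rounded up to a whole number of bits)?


Minimum bits >= n * H = 814 * 2.4 = 1953.6, rounded up to a whole number of bits = 1954

1954 bits


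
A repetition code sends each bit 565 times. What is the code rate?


Rate = k/n = 1/565

1/565


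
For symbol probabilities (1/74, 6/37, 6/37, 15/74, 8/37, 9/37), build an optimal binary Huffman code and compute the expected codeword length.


Huffman construction (repeatedly merge the two least-probable nodes; each merge adds 1 bit to every symbol beneath it): 1/74 + 6/37 = 13/74; 6/37 + 13/74 = 25/74; 15/74 + 8/37 = 31/74; 9/37 + 25/74 = 43/74; 31/74 + 43/74 = 1. Resulting codeword lengths (in the order the probabilities were given): (4, 4, 3, 2, 2, 2). L_avg = sum(p_i * l_i) = 1/74*4 + 6/37*4 + 6/37*3 + 15/74*2 + 8/37*2 + 9/37*2 = 93/37 = 2.5135

2.5135 bits


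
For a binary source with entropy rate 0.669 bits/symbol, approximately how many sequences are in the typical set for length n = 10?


log2|A_typical| = nH = 10 * 0.669 = 6.69, so |A_typical| ~ 2^6.69 = 1.033e+02

1.033e+02


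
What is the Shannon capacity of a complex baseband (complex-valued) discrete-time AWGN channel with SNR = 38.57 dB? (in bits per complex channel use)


SNR_linear = 10^(38.57/10) = 7194.4898; C = log2(1 + SNR_linear) = log2(1 + 7194.4898) = 12.8129

12.8129 bits/channel use


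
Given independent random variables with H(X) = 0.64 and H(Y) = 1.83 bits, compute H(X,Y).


For independent variables, H(X,Y) = H(X) + H(Y) = 0.64 + 1.83 = 2.47

2.47 bits


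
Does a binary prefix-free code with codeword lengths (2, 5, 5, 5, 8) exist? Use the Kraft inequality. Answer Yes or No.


Kraft sum = sum(2^(-l_i)) = 0.3477, need <= 1. Result: satisfied (a binary prefix-free code with these lengths exists)

Yes


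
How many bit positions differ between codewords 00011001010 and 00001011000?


Count differing positions: . . . ^ . . ^ . . ^ . = 3 differences

3


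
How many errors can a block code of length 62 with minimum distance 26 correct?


Correction capability = floor((d-1)/2) = floor((26-1)/2) = 12

12 errors


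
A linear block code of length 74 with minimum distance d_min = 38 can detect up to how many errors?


Detection capability = d_min - 1 = 38 - 1 = 37

37 errors


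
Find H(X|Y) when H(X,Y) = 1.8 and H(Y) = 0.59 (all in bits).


H(X|Y) = H(X,Y) - H(Y) = 1.8 - 0.59 = 1.21

1.21 bits


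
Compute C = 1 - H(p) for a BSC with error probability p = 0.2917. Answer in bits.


H(p) = -p*log2(p) - (1-p)*log2(1-p) = -0.2917*log2(0.2917) - 0.7083*log2(0.7083) = 0.518480 + 0.352427 = 0.8709. C = 1 - H(p) = 1 - 0.8709 = 0.1291

0.1291 bits


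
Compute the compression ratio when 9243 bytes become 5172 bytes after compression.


Ratio = original / compressed = 9243 / 5172 = 1.7871

1.7871


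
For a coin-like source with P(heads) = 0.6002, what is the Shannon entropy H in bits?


H = -p*log2(p) - (1-p)*log2(1-p). -0.6002*log2(0.6002) = 0.442038; -0.3998*log2(0.3998) = 0.528795. H = 0.442038 + 0.528795 = 0.9708

0.9708 bits


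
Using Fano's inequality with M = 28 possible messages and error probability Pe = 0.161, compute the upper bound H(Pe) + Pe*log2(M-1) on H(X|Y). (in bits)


H(Pe) = -Pe*log2(Pe) - (1-Pe)*log2(1-Pe) = -0.161*log2(0.161) - 0.839*log2(0.839) = 0.424214 + 0.212483 = 0.6367. Pe*log2(M-1) = 0.161*log2(27) = 0.765537. Bound = H(Pe) + Pe*log2(M-1) = 0.424214 + 0.212483 + 0.765537 = 1.4022

1.4022 bits


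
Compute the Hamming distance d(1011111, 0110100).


Count differing positions: ^ ^ . ^ . ^ ^ = 5 differences

5


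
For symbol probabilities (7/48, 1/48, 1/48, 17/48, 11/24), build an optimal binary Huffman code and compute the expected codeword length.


Huffman construction (repeatedly merge the two least-probable nodes; each merge adds 1 bit to every symbol beneath it): 1/48 + 1/48 = 1/24; 1/24 + 7/48 = 3/16; 3/16 + 17/48 = 13/24; 11/24 + 13/24 = 1. Resulting codeword lengths (in the order the probabilities were given): (3, 4, 4, 2, 1). L_avg = sum(p_i * l_i) = 7/48*3 + 1/48*4 + 1/48*4 + 17/48*2 + 11/24*1 = 85/48 = 1.7708

1.7708 bits


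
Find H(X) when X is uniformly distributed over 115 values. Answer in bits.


H = log2(n) = log2(115) = 6.8455

6.8455 bits


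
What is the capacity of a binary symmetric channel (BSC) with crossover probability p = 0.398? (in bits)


H(p) = -p*log2(p) - (1-p)*log2(1-p) = -0.398*log2(0.398) - 0.602*log2(0.602) = 0.529006 + 0.440763 = 0.9698. C = 1 - H(p) = 1 - 0.9698 = 0.0302

0.0302 bits


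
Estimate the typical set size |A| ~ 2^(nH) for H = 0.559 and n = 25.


log2|A_typical| = nH = 25 * 0.559 = 13.975, so |A_typical| ~ 2^13.975 = 1.610e+04

1.610e+04


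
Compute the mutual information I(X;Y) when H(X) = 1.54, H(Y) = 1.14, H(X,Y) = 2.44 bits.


I(X;Y) = H(X) + H(Y) - H(X,Y) = 1.54 + 1.14 - 2.44 = 0.24

0.24 bits


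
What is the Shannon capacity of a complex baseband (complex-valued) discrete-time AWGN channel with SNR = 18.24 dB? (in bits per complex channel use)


SNR_linear = 10^(18.24/10) = 66.6807; C = log2(1 + SNR_linear) = log2(1 + 66.6807) = 6.0807

6.0807 bits/channel use


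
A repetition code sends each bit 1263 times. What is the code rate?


Rate = k/n = 1/1263

1/1263


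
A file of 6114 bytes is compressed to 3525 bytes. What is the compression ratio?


Ratio = original / compressed = 6114 / 3525 = 1.7345

1.7345


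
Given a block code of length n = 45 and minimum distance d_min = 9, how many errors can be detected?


Detection capability = d_min - 1 = 9 - 1 = 8

8 errors


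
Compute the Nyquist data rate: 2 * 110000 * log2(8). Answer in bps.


Rate = 2 * B * log2(M) = 2 * 110000 * 3.0 = 660000.0

660000.0 bps


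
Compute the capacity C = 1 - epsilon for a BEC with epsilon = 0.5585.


C = 1 - epsilon = 1 - 0.5585 = 0.4415

0.4415 bits


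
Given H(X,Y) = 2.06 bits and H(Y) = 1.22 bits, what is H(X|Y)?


H(X|Y) = H(X,Y) - H(Y) = 2.06 - 1.22 = 0.84

0.84 bits


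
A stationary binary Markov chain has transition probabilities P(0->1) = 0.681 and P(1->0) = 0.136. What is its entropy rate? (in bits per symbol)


Stationary distribution: pi_0 = p10/(p01+p10) = 0.1665, pi_1 = 0.8335. Entropy rate H' = pi_0*H(p01) + pi_1*H(p10) = 0.1665*0.9033 + 0.8335*0.5737 = 0.6285

0.6285 bits/symbol


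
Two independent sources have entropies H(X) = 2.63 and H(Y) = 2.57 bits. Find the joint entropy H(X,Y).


For independent variables, H(X,Y) = H(X) + H(Y) = 2.63 + 2.57 = 5.2

5.2 bits


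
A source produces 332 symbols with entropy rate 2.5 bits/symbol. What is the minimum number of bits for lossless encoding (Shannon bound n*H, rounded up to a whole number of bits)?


Minimum bits >= n * H = 332 * 2.5 = 830.0, rounded up to a whole number of bits = 830

830 bits


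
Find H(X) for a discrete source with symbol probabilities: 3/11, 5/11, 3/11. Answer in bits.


H = -sum(p_i * log2(p_i)). Terms: -(3/11)*log2(3/11) = 0.511219; -(5/11)*log2(5/11) = 0.517047; -(3/11)*log2(3/11) = 0.511219. H = 0.511219 + 0.517047 + 0.511219 = 1.5395

1.5395 bits


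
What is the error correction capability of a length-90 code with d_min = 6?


Correction capability = floor((d-1)/2) = floor((6-1)/2) = 2

2 errors


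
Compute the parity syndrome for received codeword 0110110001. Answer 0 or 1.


Syndrome = XOR of all bits = 0 XOR 1 XOR 1 XOR 0 XOR 1 XOR 1 XOR 0 XOR 0 XOR 0 XOR 1 = 1

1


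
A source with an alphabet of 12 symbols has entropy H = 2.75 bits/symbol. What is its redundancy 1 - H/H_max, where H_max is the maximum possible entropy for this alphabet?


H_max = log2(K) = log2(12) = 3.585 bits/symbol. Redundancy = 1 - H/H_max = 1 - 2.75/3.585 = 1 - 0.7671 = 0.2329

0.2329


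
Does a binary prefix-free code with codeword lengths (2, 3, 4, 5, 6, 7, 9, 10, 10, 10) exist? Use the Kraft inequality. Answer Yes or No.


Kraft sum = sum(2^(-l_i)) = 0.4971, need <= 1. Result: satisfied (a binary prefix-free code with these lengths exists)

Yes


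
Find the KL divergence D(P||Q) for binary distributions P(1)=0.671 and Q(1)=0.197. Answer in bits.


KL = p*log2(p/q) + (1-p)*log2((1-p)/(1-q)) = 0.671*log2(0.671/0.197) + 0.329*log2(0.329/0.803) = 0.7629

0.7629 bits


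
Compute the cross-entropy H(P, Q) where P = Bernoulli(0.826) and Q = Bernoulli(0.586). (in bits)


H(P,Q) = -p*log2(q) - (1-p)*log2(1-q). -0.826*log2(0.586) = 0.636869; -0.174*log2(0.414) = 0.221380. H(P,Q) = 0.636869 + 0.221380 = 0.8582

0.8582 bits


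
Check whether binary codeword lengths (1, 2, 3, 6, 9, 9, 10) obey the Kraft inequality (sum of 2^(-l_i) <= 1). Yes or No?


Kraft sum = sum(2^(-l_i)) = 0.8955, need <= 1. Result: satisfied (a binary prefix-free code with these lengths exists)

Yes


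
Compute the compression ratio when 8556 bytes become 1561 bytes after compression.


Ratio = original / compressed = 8556 / 1561 = 5.4811

5.4811


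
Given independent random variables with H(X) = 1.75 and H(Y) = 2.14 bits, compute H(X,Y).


For independent variables, H(X,Y) = H(X) + H(Y) = 1.75 + 2.14 = 3.89

3.89 bits


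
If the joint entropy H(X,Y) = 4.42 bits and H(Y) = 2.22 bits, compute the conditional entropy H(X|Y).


H(X|Y) = H(X,Y) - H(Y) = 4.42 - 2.22 = 2.2

2.2 bits


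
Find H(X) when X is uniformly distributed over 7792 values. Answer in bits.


H = log2(n) = log2(7792) = 12.9278

12.9278 bits


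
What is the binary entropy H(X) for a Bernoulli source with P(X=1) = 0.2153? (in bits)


H = -p*log2(p) - (1-p)*log2(1-p). -0.2153*log2(0.2153) = 0.477014; -0.7847*log2(0.7847) = 0.274478. H = 0.477014 + 0.274478 = 0.7515

0.7515 bits


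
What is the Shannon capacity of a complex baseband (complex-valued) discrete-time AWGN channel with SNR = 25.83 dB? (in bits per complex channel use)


SNR_linear = 10^(25.83/10) = 382.8247; C = log2(1 + SNR_linear) = log2(1 + 382.8247) = 8.5843

8.5843 bits/channel use


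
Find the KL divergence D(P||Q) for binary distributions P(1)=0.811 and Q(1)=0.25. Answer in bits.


KL = p*log2(p/q) + (1-p)*log2((1-p)/(1-q)) = 0.811*log2(0.811/0.25) + 0.189*log2(0.189/0.75) = 1.0011

1.0011 bits


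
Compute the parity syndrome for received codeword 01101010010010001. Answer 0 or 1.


Syndrome = XOR of all bits = 0 XOR 1 XOR 1 XOR 0 XOR 1 XOR 0 XOR 1 XOR 0 XOR 0 XOR 1 XOR 0 XOR 0 XOR 1 XOR 0 XOR 0 XOR 0 XOR 1 = 1

1


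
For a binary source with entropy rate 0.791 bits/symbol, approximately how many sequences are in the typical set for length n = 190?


log2|A_typical| = nH = 190 * 0.791 = 150.29, so |A_typical| ~ 2^150.29 = 1.745e+45

1.745e+45


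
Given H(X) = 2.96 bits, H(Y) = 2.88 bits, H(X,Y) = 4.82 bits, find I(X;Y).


I(X;Y) = H(X) + H(Y) - H(X,Y) = 2.96 + 2.88 - 4.82 = 1.02

1.02 bits


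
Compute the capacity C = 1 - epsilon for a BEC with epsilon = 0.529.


C = 1 - epsilon = 1 - 0.529 = 0.471

0.471 bits


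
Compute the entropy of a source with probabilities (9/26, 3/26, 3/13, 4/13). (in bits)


H = -sum(p_i * log2(p_i)). Terms: -(9/26)*log2(9/26) = 0.529794; -(3/26)*log2(3/26) = 0.359478; -(3/13)*log2(3/13) = 0.488187; -(4/13)*log2(4/13) = 0.523212. H = 0.529794 + 0.359478 + 0.488187 + 0.523212 = 1.9007

1.9007 bits


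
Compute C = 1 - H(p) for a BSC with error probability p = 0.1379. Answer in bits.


H(p) = -p*log2(p) - (1-p)*log2(1-p) = -0.1379*log2(0.1379) - 0.8621*log2(0.8621) = 0.394160 + 0.184552 = 0.5787. C = 1 - H(p) = 1 - 0.5787 = 0.4213

0.4213 bits


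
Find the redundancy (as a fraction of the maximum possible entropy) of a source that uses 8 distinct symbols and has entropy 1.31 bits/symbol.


H_max = log2(K) = log2(8) = 3.0 bits/symbol. Redundancy = 1 - H/H_max = 1 - 1.31/3.0 = 1 - 0.4367 = 0.5633

0.5633


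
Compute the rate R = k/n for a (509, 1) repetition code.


Rate = k/n = 1/509

1/509


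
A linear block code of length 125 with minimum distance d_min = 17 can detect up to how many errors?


Detection capability = d_min - 1 = 17 - 1 = 16

16 errors


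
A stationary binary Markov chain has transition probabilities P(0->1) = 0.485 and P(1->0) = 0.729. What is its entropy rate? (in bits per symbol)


Stationary distribution: pi_0 = p10/(p01+p10) = 0.6005, pi_1 = 0.3995. Entropy rate H' = pi_0*H(p01) + pi_1*H(p10) = 0.6005*0.9994 + 0.3995*0.8429 = 0.9368

0.9368 bits/symbol


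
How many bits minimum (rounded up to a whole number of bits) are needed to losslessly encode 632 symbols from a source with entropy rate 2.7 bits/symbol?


Minimum bits >= n * H = 632 * 2.7 = 1706.4, rounded up to a whole number of bits = 1707

1707 bits


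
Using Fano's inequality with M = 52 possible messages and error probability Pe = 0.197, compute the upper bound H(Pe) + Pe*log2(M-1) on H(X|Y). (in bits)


H(Pe) = -Pe*log2(Pe) - (1-Pe)*log2(1-Pe) = -0.197*log2(0.197) - 0.803*log2(0.803) = 0.461715 + 0.254172 = 0.7159. Pe*log2(M-1) = 0.197*log2(51) = 1.117468. Bound = H(Pe) + Pe*log2(M-1) = 0.461715 + 0.254172 + 1.117468 = 1.8334

1.8334 bits


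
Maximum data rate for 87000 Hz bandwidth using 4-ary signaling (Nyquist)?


Rate = 2 * B * log2(M) = 2 * 87000 * 2.0 = 348000.0

348000.0 bps


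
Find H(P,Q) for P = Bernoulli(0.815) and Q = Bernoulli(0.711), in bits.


H(P,Q) = -p*log2(q) - (1-p)*log2(1-q). -0.815*log2(0.711) = 0.401044; -0.185*log2(0.289) = 0.331309. H(P,Q) = 0.401044 + 0.331309 = 0.7324

0.7324 bits


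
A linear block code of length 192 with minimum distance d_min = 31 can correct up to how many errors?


Correction capability = floor((d-1)/2) = floor((31-1)/2) = 15

15 errors


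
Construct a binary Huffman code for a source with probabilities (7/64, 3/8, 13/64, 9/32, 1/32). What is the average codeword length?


Huffman construction (repeatedly merge the two least-probable nodes; each merge adds 1 bit to every symbol beneath it): 1/32 + 7/64 = 9/64; 9/64 + 13/64 = 11/32; 9/32 + 11/32 = 5/8; 3/8 + 5/8 = 1. Resulting codeword lengths (in the order the probabilities were given): (4, 1, 3, 2, 4). L_avg = sum(p_i * l_i) = 7/64*4 + 3/8*1 + 13/64*3 + 9/32*2 + 1/32*4 = 135/64 = 2.1094

2.1094 bits


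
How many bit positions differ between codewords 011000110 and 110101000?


Count differing positions: ^ . ^ ^ . ^ ^ ^ . = 6 differences

6


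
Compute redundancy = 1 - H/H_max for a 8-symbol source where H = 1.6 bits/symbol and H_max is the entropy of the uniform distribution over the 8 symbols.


H_max = log2(K) = log2(8) = 3.0 bits/symbol. Redundancy = 1 - H/H_max = 1 - 1.6/3.0 = 1 - 0.5333 = 0.4667

0.4667


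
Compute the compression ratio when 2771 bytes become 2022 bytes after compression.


Ratio = original / compressed = 2771 / 2022 = 1.3704

1.3704


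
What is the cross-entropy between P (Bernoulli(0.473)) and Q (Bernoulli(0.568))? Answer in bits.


H(P,Q) = -p*log2(q) - (1-p)*log2(1-q). -0.473*log2(0.568) = 0.385986; -0.527*log2(0.432) = 0.638143. H(P,Q) = 0.385986 + 0.638143 = 1.0241

1.0241 bits


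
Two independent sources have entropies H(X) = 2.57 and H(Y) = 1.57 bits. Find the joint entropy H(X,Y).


For independent variables, H(X,Y) = H(X) + H(Y) = 2.57 + 1.57 = 4.14

4.14 bits


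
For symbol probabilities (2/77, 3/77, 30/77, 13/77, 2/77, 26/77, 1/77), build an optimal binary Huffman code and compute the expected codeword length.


Huffman construction (repeatedly merge the two least-probable nodes; each merge adds 1 bit to every symbol beneath it): 1/77 + 2/77 = 3/77; 2/77 + 3/77 = 5/77; 3/77 + 5/77 = 8/77; 8/77 + 13/77 = 3/11; 3/11 + 26/77 = 47/77; 30/77 + 47/77 = 1. Resulting codeword lengths (in the order the probabilities were given): (5, 5, 1, 3, 5, 2, 5). L_avg = sum(p_i * l_i) = 2/77*5 + 3/77*5 + 30/77*1 + 13/77*3 + 2/77*5 + 26/77*2 + 1/77*5 = 23/11 = 2.0909

2.0909 bits


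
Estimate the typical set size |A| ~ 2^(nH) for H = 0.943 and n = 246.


log2|A_typical| = nH = 246 * 0.943 = 231.978, so |A_typical| ~ 2^231.978 = 6.797e+69

6.797e+69


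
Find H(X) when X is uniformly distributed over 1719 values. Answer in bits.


H = log2(n) = log2(1719) = 10.7474

10.7474 bits


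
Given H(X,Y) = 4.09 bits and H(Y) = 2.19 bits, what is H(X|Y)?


H(X|Y) = H(X,Y) - H(Y) = 4.09 - 2.19 = 1.9

1.9 bits


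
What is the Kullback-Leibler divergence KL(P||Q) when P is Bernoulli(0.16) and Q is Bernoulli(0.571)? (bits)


KL = p*log2(p/q) + (1-p)*log2((1-p)/(1-q)) = 0.16*log2(0.16/0.571) + 0.84*log2(0.84/0.429) = 0.5206

0.5206 bits


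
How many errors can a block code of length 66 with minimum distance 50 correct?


Correction capability = floor((d-1)/2) = floor((50-1)/2) = 24

24 errors


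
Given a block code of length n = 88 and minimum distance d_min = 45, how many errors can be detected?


Detection capability = d_min - 1 = 45 - 1 = 44

44 errors


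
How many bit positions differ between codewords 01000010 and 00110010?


Count differing positions: . ^ ^ ^ . . . . = 3 differences

3


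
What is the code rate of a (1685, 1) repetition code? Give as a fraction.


Rate = k/n = 1/1685

1/1685


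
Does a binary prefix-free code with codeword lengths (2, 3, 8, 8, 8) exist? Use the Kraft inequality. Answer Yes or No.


Kraft sum = sum(2^(-l_i)) = 0.3867, need <= 1. Result: satisfied (a binary prefix-free code with these lengths exists)

Yes


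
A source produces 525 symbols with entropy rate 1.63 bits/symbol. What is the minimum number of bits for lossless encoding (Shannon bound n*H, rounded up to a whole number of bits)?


Minimum bits >= n * H = 525 * 1.63 = 855.75, rounded up to a whole number of bits = 856

856 bits


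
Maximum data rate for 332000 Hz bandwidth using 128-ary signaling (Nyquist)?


Rate = 2 * B * log2(M) = 2 * 332000 * 7.0 = 4648000.0

4648000.0 bps


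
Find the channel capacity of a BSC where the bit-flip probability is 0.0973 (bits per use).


H(p) = -p*log2(p) - (1-p)*log2(1-p) = -0.0973*log2(0.0973) - 0.9027*log2(0.9027) = 0.327066 + 0.133312 = 0.4604. C = 1 - H(p) = 1 - 0.4604 = 0.5396

0.5396 bits


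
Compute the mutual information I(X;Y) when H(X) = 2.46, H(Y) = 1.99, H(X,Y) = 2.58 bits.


I(X;Y) = H(X) + H(Y) - H(X,Y) = 2.46 + 1.99 - 2.58 = 1.87

1.87 bits


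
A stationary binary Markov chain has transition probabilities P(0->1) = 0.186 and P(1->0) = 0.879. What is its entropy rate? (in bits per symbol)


Stationary distribution: pi_0 = p10/(p01+p10) = 0.8254, pi_1 = 0.1746. Entropy rate H' = pi_0*H(p01) + pi_1*H(p10) = 0.8254*0.693 + 0.1746*0.5322 = 0.6649

0.6649 bits/symbol


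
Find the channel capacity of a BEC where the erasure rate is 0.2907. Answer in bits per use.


C = 1 - epsilon = 1 - 0.2907 = 0.7093

0.7093 bits


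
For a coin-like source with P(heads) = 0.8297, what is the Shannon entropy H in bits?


H = -p*log2(p) - (1-p)*log2(1-p). -0.8297*log2(0.8297) = 0.223470; -0.1703*log2(0.1703) = 0.434921. H = 0.223470 + 0.434921 = 0.6584

0.6584 bits


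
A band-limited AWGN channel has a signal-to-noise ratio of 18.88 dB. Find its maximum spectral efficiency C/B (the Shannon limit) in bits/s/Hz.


SNR_linear = 10^(18.88/10) = 77.2681; C/B = log2(1 + SNR_linear) = log2(1 + 77.2681) = 6.2904

6.2904 bits/s/Hz


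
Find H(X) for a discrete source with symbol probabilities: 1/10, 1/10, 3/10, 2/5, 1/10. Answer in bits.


H = -sum(p_i * log2(p_i)). Terms: -(1/10)*log2(1/10) = 0.332193; -(1/10)*log2(1/10) = 0.332193; -(3/10)*log2(3/10) = 0.521090; -(2/5)*log2(2/5) = 0.528771; -(1/10)*log2(1/10) = 0.332193. H = 0.332193 + 0.332193 + 0.521090 + 0.528771 + 0.332193 = 2.0464

2.0464 bits


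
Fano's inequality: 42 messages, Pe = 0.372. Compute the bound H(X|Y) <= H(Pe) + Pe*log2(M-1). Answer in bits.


H(Pe) = -Pe*log2(Pe) - (1-Pe)*log2(1-Pe) = -0.372*log2(0.372) - 0.628*log2(0.628) = 0.530705 + 0.421491 = 0.9522. Pe*log2(M-1) = 0.372*log2(41) = 1.993009. Bound = H(Pe) + Pe*log2(M-1) = 0.530705 + 0.421491 + 1.993009 = 2.9452

2.9452 bits


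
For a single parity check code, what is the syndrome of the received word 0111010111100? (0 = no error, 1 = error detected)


Syndrome = XOR of all bits = 0 XOR 1 XOR 1 XOR 1 XOR 0 XOR 1 XOR 0 XOR 1 XOR 1 XOR 1 XOR 1 XOR 0 XOR 0 = 0

0


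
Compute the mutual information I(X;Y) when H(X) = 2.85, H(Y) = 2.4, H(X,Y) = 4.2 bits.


I(X;Y) = H(X) + H(Y) - H(X,Y) = 2.85 + 2.4 - 4.2 = 1.05

1.05 bits


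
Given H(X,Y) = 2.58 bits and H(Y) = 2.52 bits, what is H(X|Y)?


H(X|Y) = H(X,Y) - H(Y) = 2.58 - 2.52 = 0.06

0.06 bits


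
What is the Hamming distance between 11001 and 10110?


Count differing positions: . ^ ^ ^ ^ = 4 differences

4


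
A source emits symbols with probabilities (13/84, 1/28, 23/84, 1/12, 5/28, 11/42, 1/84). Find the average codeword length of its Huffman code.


Huffman construction (repeatedly merge the two least-probable nodes; each merge adds 1 bit to every symbol beneath it): 1/84 + 1/28 = 1/21; 1/21 + 1/12 = 11/84; 11/84 + 13/84 = 2/7; 5/28 + 11/42 = 37/84; 23/84 + 2/7 = 47/84; 37/84 + 47/84 = 1. Resulting codeword lengths (in the order the probabilities were given): (3, 5, 2, 4, 2, 2, 5). L_avg = sum(p_i * l_i) = 13/84*3 + 1/28*5 + 23/84*2 + 1/12*4 + 5/28*2 + 11/42*2 + 1/84*5 = 69/28 = 2.4643

2.4643 bits


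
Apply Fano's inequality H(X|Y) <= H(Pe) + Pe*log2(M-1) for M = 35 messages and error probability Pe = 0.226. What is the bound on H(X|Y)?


H(Pe) = -Pe*log2(Pe) - (1-Pe)*log2(1-Pe) = -0.226*log2(0.226) - 0.774*log2(0.774) = 0.484907 + 0.286066 = 0.771. Pe*log2(M-1) = 0.226*log2(34) = 1.149767. Bound = H(Pe) + Pe*log2(M-1) = 0.484907 + 0.286066 + 1.149767 = 1.9207

1.9207 bits


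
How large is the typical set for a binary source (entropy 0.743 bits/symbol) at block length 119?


log2|A_typical| = nH = 119 * 0.743 = 88.417, so |A_typical| ~ 2^88.417 = 4.132e+26

4.132e+26


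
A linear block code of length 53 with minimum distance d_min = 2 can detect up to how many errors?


Detection capability = d_min - 1 = 2 - 1 = 1

1 errors


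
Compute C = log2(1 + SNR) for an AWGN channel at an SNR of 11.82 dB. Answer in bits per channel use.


SNR_linear = 10^(11.82/10) = 15.2055; C = log2(1 + SNR_linear) = log2(1 + 15.2055) = 4.0184

4.0184 bits/channel use


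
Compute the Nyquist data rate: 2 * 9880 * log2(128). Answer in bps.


Rate = 2 * B * log2(M) = 2 * 9880 * 7.0 = 138320.0

138320.0 bps


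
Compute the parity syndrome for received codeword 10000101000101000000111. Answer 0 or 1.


Syndrome = XOR of all bits = 1 XOR 0 XOR 0 XOR 0 XOR 0 XOR 1 XOR 0 XOR 1 XOR 0 XOR 0 XOR 0 XOR 1 XOR 0 XOR 1 XOR 0 XOR 0 XOR 0 XOR 0 XOR 0 XOR 0 XOR 1 XOR 1 XOR 1 = 0

0


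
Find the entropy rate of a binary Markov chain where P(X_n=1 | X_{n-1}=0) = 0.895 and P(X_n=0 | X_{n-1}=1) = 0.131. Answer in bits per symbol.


Stationary distribution: pi_0 = p10/(p01+p10) = 0.1277, pi_1 = 0.8723. Entropy rate H' = pi_0*H(p01) + pi_1*H(p10) = 0.1277*0.4846 + 0.8723*0.5602 = 0.5505

0.5505 bits/symbol


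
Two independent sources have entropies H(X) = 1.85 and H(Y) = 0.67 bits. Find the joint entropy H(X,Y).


For independent variables, H(X,Y) = H(X) + H(Y) = 1.85 + 0.67 = 2.52

2.52 bits


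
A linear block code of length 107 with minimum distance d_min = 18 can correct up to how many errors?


Correction capability = floor((d-1)/2) = floor((18-1)/2) = 8

8 errors


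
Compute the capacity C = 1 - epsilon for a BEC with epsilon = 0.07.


C = 1 - epsilon = 1 - 0.07 = 0.93

0.93 bits


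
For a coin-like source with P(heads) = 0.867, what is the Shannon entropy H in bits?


H = -p*log2(p) - (1-p)*log2(1-p). -0.867*log2(0.867) = 0.178512; -0.133*log2(0.133) = 0.387097. H = 0.178512 + 0.387097 = 0.5656

0.5656 bits


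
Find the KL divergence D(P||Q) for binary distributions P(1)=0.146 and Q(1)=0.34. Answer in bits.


KL = p*log2(p/q) + (1-p)*log2((1-p)/(1-q)) = 0.146*log2(0.146/0.34) + 0.854*log2(0.854/0.66) = 0.1394

0.1394 bits


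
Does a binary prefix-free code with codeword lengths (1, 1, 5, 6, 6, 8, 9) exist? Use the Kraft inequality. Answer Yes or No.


Kraft sum = sum(2^(-l_i)) = 1.0684, need <= 1. Result: violated (a binary prefix-free code with these lengths cannot exist)

No


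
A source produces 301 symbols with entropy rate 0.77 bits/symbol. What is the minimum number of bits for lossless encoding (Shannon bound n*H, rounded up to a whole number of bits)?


Minimum bits >= n * H = 301 * 0.77 = 231.77, rounded up to a whole number of bits = 232

232 bits


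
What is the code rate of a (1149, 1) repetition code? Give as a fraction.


Rate = k/n = 1/1149

1/1149


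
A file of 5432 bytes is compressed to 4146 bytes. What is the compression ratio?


Ratio = original / compressed = 5432 / 4146 = 1.3102

1.3102


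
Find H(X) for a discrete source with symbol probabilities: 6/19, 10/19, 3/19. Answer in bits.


H = -sum(p_i * log2(p_i)). Terms: -(6/19)*log2(6/19) = 0.525147; -(10/19)*log2(10/19) = 0.487368; -(3/19)*log2(3/19) = 0.420468. H = 0.525147 + 0.487368 + 0.420468 = 1.433

1.433 bits


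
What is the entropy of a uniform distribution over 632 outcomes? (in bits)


H = log2(n) = log2(632) = 9.3038

9.3038 bits


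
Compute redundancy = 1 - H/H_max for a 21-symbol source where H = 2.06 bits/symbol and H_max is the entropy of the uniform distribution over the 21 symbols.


H_max = log2(K) = log2(21) = 4.3923 bits/symbol. Redundancy = 1 - H/H_max = 1 - 2.06/4.3923 = 1 - 0.469 = 0.531

0.531


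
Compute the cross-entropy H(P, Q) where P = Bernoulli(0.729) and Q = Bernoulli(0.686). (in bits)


H(P,Q) = -p*log2(q) - (1-p)*log2(1-q). -0.729*log2(0.686) = 0.396372; -0.271*log2(0.314) = 0.452885. H(P,Q) = 0.396372 + 0.452885 = 0.8493

0.8493 bits


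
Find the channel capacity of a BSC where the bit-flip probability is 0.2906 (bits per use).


H(p) = -p*log2(p) - (1-p)*log2(1-p) = -0.2906*log2(0.2906) - 0.7094*log2(0.7094) = 0.518109 + 0.351386 = 0.8695. C = 1 - H(p) = 1 - 0.8695 = 0.1305

0.1305 bits


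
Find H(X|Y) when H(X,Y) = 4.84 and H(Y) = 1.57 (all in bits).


H(X|Y) = H(X,Y) - H(Y) = 4.84 - 1.57 = 3.27

3.27 bits


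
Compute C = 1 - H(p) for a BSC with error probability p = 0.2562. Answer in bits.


H(p) = -p*log2(p) - (1-p)*log2(1-p) = -0.2562*log2(0.2562) - 0.7438*log2(0.7438) = 0.503345 + 0.317613 = 0.821. C = 1 - H(p) = 1 - 0.821 = 0.179

0.179 bits


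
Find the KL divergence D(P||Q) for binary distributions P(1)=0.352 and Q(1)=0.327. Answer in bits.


KL = p*log2(p/q) + (1-p)*log2((1-p)/(1-q)) = 0.352*log2(0.352/0.327) + 0.648*log2(0.648/0.673) = 0.002

0.002 bits


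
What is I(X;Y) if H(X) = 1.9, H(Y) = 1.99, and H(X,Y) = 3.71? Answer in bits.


I(X;Y) = H(X) + H(Y) - H(X,Y) = 1.9 + 1.99 - 3.71 = 0.18

0.18 bits


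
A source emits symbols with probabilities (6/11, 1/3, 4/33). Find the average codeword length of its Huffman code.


Huffman construction (repeatedly merge the two least-probable nodes; each merge adds 1 bit to every symbol beneath it): 4/33 + 1/3 = 5/11; 5/11 + 6/11 = 1. Resulting codeword lengths (in the order the probabilities were given): (1, 2, 2). L_avg = sum(p_i * l_i) = 6/11*1 + 1/3*2 + 4/33*2 = 16/11 = 1.4545

1.4545 bits


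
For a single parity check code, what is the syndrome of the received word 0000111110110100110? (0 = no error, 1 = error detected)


Syndrome = XOR of all bits = 0 XOR 0 XOR 0 XOR 0 XOR 1 XOR 1 XOR 1 XOR 1 XOR 1 XOR 0 XOR 1 XOR 1 XOR 0 XOR 1 XOR 0 XOR 0 XOR 1 XOR 1 XOR 0 = 0

0


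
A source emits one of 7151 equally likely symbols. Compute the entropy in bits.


H = log2(n) = log2(7151) = 12.8039

12.8039 bits


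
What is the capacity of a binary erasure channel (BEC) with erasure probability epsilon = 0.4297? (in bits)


C = 1 - epsilon = 1 - 0.4297 = 0.5703

0.5703 bits


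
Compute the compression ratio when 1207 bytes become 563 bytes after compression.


Ratio = original / compressed = 1207 / 563 = 2.1439

2.1439


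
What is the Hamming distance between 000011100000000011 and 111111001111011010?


Count differing positions: ^ ^ ^ ^ . . ^ . ^ ^ ^ ^ . ^ ^ . . ^ = 12 differences

12


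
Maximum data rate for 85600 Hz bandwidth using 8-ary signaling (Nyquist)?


Rate = 2 * B * log2(M) = 2 * 85600 * 3.0 = 513600.0

513600.0 bps


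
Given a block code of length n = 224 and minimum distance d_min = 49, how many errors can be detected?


Detection capability = d_min - 1 = 49 - 1 = 48

48 errors


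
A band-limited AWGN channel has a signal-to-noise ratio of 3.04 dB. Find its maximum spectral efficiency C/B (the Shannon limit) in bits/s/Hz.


SNR_linear = 10^(3.04/10) = 2.0137; C/B = log2(1 + SNR_linear) = log2(1 + 2.0137) = 1.5915

1.5915 bits/s/Hz


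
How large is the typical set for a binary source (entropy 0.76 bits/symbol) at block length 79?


log2|A_typical| = nH = 79 * 0.76 = 60.04, so |A_typical| ~ 2^60.04 = 1.185e+18

1.185e+18


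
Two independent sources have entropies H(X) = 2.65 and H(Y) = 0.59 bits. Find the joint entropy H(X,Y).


For independent variables, H(X,Y) = H(X) + H(Y) = 2.65 + 0.59 = 3.24

3.24 bits


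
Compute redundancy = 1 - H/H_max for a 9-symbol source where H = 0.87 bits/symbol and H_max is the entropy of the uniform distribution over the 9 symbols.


H_max = log2(K) = log2(9) = 3.1699 bits/symbol. Redundancy = 1 - H/H_max = 1 - 0.87/3.1699 = 1 - 0.2745 = 0.7255

0.7255


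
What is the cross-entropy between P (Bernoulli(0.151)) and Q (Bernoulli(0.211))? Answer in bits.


H(P,Q) = -p*log2(q) - (1-p)*log2(1-q). -0.151*log2(0.211) = 0.338947; -0.849*log2(0.789) = 0.290275. H(P,Q) = 0.338947 + 0.290275 = 0.6292

0.6292 bits


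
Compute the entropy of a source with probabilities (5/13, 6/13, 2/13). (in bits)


H = -sum(p_i * log2(p_i)). Terms: -(5/13)*log2(5/13) = 0.530197; -(6/13)*log2(6/13) = 0.514836; -(2/13)*log2(2/13) = 0.415452. H = 0.530197 + 0.514836 + 0.415452 = 1.4605

1.4605 bits


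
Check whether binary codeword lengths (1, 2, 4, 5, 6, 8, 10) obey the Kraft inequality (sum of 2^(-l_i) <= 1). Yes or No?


Kraft sum = sum(2^(-l_i)) = 0.8643, need <= 1. Result: satisfied (a binary prefix-free code with these lengths exists)

Yes


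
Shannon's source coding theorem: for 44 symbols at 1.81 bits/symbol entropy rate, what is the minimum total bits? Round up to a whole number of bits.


Minimum bits >= n * H = 44 * 1.81 = 79.64, rounded up to a whole number of bits = 80

80 bits


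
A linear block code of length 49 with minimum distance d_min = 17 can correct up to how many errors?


Correction capability = floor((d-1)/2) = floor((17-1)/2) = 8

8 errors


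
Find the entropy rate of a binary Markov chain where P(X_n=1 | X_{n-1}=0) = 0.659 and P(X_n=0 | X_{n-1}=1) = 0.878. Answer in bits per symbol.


Stationary distribution: pi_0 = p10/(p01+p10) = 0.5712, pi_1 = 0.4288. Entropy rate H' = pi_0*H(p01) + pi_1*H(p10) = 0.5712*0.9258 + 0.4288*0.5351 = 0.7583

0.7583 bits/symbol


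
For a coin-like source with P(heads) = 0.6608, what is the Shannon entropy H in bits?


H = -p*log2(p) - (1-p)*log2(1-p). -0.6608*log2(0.6608) = 0.394970; -0.3392*log2(0.3392) = 0.529081. H = 0.394970 + 0.529081 = 0.9241

0.9241 bits


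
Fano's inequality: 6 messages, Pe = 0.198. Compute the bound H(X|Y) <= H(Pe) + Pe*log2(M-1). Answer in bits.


H(Pe) = -Pe*log2(Pe) - (1-Pe)*log2(1-Pe) = -0.198*log2(0.198) - 0.802*log2(0.802) = 0.462613 + 0.255297 = 0.7179. Pe*log2(M-1) = 0.198*log2(5) = 0.459742. Bound = H(Pe) + Pe*log2(M-1) = 0.462613 + 0.255297 + 0.459742 = 1.1777

1.1777 bits


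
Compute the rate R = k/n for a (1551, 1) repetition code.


Rate = k/n = 1/1551

1/1551


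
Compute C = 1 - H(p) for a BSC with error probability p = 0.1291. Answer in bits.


H(p) = -p*log2(p) - (1-p)*log2(1-p) = -0.1291*log2(0.1291) - 0.8709*log2(0.8709) = 0.381289 + 0.173676 = 0.555. C = 1 - H(p) = 1 - 0.555 = 0.445

0.445 bits


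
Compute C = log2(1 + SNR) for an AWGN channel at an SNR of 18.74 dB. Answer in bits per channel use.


SNR_linear = 10^(18.74/10) = 74.817; C = log2(1 + SNR_linear) = log2(1 + 74.817) = 6.2444

6.2444 bits/channel use


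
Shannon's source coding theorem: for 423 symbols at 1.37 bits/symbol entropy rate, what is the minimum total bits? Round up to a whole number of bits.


Minimum bits >= n * H = 423 * 1.37 = 579.51, rounded up to a whole number of bits = 580

580 bits


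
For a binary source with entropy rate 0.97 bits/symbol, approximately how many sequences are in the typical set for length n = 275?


log2|A_typical| = nH = 275 * 0.97 = 266.75, so |A_typical| ~ 2^266.75 = 1.994e+80

1.994e+80


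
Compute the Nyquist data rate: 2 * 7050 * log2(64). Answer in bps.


Rate = 2 * B * log2(M) = 2 * 7050 * 6.0 = 84600.0

84600.0 bps


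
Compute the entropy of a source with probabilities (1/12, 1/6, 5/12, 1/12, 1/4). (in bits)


H = -sum(p_i * log2(p_i)). Terms: -(1/12)*log2(1/12) = 0.298747; -(1/6)*log2(1/6) = 0.430827; -(5/12)*log2(5/12) = 0.526264; -(1/12)*log2(1/12) = 0.298747; -(1/4)*log2(1/4) = 0.500000. H = 0.298747 + 0.430827 + 0.526264 + 0.298747 + 0.500000 = 2.0546

2.0546 bits


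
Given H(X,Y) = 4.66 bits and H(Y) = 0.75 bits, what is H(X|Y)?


H(X|Y) = H(X,Y) - H(Y) = 4.66 - 0.75 = 3.91

3.91 bits


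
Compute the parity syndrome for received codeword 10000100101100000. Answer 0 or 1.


Syndrome = XOR of all bits = 1 XOR 0 XOR 0 XOR 0 XOR 0 XOR 1 XOR 0 XOR 0 XOR 1 XOR 0 XOR 1 XOR 1 XOR 0 XOR 0 XOR 0 XOR 0 XOR 0 = 1

1


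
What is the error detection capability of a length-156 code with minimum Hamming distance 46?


Detection capability = d_min - 1 = 46 - 1 = 45

45 errors
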